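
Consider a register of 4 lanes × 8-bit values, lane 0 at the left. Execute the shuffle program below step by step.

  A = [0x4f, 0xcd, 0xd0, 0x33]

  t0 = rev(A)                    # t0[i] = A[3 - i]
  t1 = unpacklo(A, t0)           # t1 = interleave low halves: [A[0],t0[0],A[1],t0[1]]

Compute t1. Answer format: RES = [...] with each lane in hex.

RES = [0x4f, 0x33, 0xcd, 0xd0]

t0 = [0x33, 0xd0, 0xcd, 0x4f]
t1 = [0x4f, 0x33, 0xcd, 0xd0]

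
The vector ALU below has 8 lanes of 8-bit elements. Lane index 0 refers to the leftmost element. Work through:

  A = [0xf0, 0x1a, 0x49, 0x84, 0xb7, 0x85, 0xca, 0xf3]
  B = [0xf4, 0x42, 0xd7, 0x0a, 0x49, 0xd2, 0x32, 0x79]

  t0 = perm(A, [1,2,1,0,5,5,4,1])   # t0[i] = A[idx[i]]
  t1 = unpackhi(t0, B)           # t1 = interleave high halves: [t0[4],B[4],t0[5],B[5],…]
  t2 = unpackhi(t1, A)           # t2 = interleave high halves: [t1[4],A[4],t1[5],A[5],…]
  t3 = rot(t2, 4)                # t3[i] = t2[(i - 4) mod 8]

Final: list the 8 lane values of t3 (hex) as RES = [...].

→ t0 |1a|49|1a|f0|85|85|b7|1a|
→ t1 |85|49|85|d2|b7|32|1a|79|
→ t2 |b7|b7|32|85|1a|ca|79|f3|
→ t3 |1a|ca|79|f3|b7|b7|32|85|

RES = [0x1a, 0xca, 0x79, 0xf3, 0xb7, 0xb7, 0x32, 0x85]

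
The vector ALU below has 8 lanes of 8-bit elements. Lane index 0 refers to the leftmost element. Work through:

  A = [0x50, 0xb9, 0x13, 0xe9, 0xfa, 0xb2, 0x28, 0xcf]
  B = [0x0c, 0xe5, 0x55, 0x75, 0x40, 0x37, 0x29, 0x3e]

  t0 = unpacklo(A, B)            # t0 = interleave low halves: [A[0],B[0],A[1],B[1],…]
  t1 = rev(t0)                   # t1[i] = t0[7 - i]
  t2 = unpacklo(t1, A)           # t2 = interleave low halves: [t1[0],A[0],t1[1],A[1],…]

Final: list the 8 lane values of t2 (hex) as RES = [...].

RES = [0x75, 0x50, 0xe9, 0xb9, 0x55, 0x13, 0x13, 0xe9]

  t0: 50 0c b9 e5 13 55 e9 75
  t1: 75 e9 55 13 e5 b9 0c 50
  t2: 75 50 e9 b9 55 13 13 e9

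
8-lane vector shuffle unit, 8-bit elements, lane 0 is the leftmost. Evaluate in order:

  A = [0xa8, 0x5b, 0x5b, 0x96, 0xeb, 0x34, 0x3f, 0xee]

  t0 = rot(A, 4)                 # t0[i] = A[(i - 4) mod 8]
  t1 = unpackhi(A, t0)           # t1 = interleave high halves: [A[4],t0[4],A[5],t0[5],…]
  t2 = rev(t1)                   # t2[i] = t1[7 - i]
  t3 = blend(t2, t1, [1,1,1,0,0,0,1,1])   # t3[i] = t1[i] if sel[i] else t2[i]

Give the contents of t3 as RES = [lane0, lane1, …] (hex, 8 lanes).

→ t0 |eb|34|3f|ee|a8|5b|5b|96|
→ t1 |eb|a8|34|5b|3f|5b|ee|96|
→ t2 |96|ee|5b|3f|5b|34|a8|eb|
→ t3 |eb|a8|34|3f|5b|34|ee|96|

RES = [0xeb, 0xa8, 0x34, 0x3f, 0x5b, 0x34, 0xee, 0x96]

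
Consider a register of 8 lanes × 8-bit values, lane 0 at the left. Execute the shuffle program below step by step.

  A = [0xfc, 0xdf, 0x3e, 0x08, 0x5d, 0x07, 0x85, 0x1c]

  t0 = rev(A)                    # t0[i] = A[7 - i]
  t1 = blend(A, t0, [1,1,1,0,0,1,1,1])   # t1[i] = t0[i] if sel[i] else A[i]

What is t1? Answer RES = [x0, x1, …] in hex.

→ t0 |1c|85|07|5d|08|3e|df|fc|
→ t1 |1c|85|07|08|5d|3e|df|fc|

RES = [0x1c, 0x85, 0x07, 0x08, 0x5d, 0x3e, 0xdf, 0xfc]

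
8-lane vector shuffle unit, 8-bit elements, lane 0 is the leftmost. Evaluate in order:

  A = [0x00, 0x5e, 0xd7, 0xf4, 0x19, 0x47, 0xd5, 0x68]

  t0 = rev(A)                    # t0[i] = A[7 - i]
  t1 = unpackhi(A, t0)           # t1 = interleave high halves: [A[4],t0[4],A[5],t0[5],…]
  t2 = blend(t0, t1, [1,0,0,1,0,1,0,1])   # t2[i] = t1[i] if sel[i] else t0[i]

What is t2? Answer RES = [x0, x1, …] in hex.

  t0: 68 d5 47 19 f4 d7 5e 00
  t1: 19 f4 47 d7 d5 5e 68 00
  t2: 19 d5 47 d7 f4 5e 5e 00

RES = [ 0x19  0xd5  0x47  0xd7  0xf4  0x5e  0x5e  0x00 ]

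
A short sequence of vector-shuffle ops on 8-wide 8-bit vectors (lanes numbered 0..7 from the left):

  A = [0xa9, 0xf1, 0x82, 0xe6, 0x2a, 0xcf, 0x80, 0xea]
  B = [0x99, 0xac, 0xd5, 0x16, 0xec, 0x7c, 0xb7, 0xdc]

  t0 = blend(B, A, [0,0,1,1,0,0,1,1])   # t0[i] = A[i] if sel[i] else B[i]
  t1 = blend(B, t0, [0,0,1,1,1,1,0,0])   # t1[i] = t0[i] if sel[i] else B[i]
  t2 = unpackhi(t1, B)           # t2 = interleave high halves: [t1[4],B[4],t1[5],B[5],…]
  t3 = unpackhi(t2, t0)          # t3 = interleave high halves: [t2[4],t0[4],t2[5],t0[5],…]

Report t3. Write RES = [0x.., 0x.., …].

RES = [ 0xb7  0xec  0xb7  0x7c  0xdc  0x80  0xdc  0xea ]

t0 = [0x99, 0xac, 0x82, 0xe6, 0xec, 0x7c, 0x80, 0xea]
t1 = [0x99, 0xac, 0x82, 0xe6, 0xec, 0x7c, 0xb7, 0xdc]
t2 = [0xec, 0xec, 0x7c, 0x7c, 0xb7, 0xb7, 0xdc, 0xdc]
t3 = [0xb7, 0xec, 0xb7, 0x7c, 0xdc, 0x80, 0xdc, 0xea]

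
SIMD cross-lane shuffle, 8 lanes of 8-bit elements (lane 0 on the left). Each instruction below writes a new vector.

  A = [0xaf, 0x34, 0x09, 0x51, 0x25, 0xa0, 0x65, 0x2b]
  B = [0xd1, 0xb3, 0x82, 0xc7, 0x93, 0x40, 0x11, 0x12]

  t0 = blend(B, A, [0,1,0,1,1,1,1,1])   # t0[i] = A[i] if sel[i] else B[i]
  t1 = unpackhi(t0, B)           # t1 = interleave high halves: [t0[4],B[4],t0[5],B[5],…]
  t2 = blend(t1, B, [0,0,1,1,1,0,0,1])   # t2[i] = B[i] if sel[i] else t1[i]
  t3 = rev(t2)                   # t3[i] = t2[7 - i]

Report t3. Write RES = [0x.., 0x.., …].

→ t0 |d1|34|82|51|25|a0|65|2b|
→ t1 |25|93|a0|40|65|11|2b|12|
→ t2 |25|93|82|c7|93|11|2b|12|
→ t3 |12|2b|11|93|c7|82|93|25|

RES = [0x12, 0x2b, 0x11, 0x93, 0xc7, 0x82, 0x93, 0x25]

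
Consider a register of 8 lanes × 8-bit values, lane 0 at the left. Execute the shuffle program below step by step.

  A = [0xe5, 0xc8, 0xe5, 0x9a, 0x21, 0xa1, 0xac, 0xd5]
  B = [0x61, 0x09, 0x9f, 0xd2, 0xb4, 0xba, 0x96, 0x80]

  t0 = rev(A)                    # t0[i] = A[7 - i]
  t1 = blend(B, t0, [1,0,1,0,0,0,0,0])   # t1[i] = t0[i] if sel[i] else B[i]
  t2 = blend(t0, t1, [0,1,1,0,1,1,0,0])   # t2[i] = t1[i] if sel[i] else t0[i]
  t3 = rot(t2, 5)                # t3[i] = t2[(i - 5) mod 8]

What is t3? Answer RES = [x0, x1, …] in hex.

RES = [0x21, 0xb4, 0xba, 0xc8, 0xe5, 0xd5, 0x09, 0xa1]

  t0: d5 ac a1 21 9a e5 c8 e5
  t1: d5 09 a1 d2 b4 ba 96 80
  t2: d5 09 a1 21 b4 ba c8 e5
  t3: 21 b4 ba c8 e5 d5 09 a1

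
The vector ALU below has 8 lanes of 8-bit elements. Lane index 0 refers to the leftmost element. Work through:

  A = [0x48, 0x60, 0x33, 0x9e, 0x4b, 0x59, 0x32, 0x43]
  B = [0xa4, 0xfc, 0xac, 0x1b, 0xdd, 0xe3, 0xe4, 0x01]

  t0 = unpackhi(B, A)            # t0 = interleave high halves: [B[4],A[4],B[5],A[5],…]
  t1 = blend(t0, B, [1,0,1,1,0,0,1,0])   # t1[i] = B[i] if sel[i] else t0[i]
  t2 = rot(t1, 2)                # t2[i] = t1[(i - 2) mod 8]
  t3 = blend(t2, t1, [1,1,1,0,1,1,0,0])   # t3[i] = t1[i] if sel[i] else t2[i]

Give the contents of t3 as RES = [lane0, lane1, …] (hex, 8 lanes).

  t0: dd 4b e3 59 e4 32 01 43
  t1: a4 4b ac 1b e4 32 e4 43
  t2: e4 43 a4 4b ac 1b e4 32
  t3: a4 4b ac 4b e4 32 e4 32

RES = [ 0xa4  0x4b  0xac  0x4b  0xe4  0x32  0xe4  0x32 ]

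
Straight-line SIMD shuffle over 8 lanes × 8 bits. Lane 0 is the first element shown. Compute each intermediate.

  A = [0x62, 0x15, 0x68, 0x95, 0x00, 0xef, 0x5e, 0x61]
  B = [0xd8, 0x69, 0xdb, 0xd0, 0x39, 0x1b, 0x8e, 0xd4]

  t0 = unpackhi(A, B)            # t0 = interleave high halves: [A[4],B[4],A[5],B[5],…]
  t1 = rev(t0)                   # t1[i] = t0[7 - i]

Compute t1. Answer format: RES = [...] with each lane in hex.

  t0: 00 39 ef 1b 5e 8e 61 d4
  t1: d4 61 8e 5e 1b ef 39 00

RES = [ 0xd4  0x61  0x8e  0x5e  0x1b  0xef  0x39  0x00 ]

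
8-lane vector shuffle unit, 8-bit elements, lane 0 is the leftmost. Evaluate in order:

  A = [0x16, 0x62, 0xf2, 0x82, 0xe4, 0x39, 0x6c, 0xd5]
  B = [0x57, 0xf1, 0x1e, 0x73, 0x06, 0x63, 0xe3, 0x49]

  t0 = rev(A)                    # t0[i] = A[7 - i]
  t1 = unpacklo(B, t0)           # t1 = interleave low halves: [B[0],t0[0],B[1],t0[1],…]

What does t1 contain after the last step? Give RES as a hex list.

  t0: d5 6c 39 e4 82 f2 62 16
  t1: 57 d5 f1 6c 1e 39 73 e4

RES = [ 0x57  0xd5  0xf1  0x6c  0x1e  0x39  0x73  0xe4 ]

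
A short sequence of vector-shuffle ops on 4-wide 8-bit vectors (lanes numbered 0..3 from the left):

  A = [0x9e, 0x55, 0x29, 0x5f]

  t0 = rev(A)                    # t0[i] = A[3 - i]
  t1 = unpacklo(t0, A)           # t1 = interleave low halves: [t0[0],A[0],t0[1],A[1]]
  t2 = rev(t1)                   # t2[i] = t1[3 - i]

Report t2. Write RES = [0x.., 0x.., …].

RES = [ 0x55  0x29  0x9e  0x5f ]

t0 = [0x5f, 0x29, 0x55, 0x9e]
t1 = [0x5f, 0x9e, 0x29, 0x55]
t2 = [0x55, 0x29, 0x9e, 0x5f]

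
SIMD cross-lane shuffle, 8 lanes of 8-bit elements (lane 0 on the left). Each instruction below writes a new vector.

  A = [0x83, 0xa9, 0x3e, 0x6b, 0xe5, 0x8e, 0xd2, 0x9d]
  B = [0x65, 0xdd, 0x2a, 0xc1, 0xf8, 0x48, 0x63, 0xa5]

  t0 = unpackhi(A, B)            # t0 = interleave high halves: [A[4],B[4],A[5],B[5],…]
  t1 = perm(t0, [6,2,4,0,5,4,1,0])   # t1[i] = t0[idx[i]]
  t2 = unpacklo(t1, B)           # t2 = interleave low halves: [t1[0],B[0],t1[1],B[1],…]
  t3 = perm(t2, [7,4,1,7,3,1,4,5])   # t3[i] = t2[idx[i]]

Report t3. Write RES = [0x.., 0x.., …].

RES = [ 0xc1  0xd2  0x65  0xc1  0xdd  0x65  0xd2  0x2a ]

t0 = [0xe5, 0xf8, 0x8e, 0x48, 0xd2, 0x63, 0x9d, 0xa5]
t1 = [0x9d, 0x8e, 0xd2, 0xe5, 0x63, 0xd2, 0xf8, 0xe5]
t2 = [0x9d, 0x65, 0x8e, 0xdd, 0xd2, 0x2a, 0xe5, 0xc1]
t3 = [0xc1, 0xd2, 0x65, 0xc1, 0xdd, 0x65, 0xd2, 0x2a]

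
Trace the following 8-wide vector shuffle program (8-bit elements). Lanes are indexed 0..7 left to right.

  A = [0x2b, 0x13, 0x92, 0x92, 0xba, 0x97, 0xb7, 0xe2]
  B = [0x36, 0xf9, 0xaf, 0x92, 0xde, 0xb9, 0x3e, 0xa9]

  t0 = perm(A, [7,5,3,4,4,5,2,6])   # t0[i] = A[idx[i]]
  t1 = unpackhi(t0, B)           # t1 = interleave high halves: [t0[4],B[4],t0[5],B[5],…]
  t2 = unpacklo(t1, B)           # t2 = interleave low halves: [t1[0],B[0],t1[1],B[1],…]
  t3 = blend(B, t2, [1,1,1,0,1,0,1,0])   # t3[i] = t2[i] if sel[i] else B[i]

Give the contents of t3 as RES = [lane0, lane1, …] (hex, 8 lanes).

→ t0 |e2|97|92|ba|ba|97|92|b7|
→ t1 |ba|de|97|b9|92|3e|b7|a9|
→ t2 |ba|36|de|f9|97|af|b9|92|
→ t3 |ba|36|de|92|97|b9|b9|a9|

RES = [0xba, 0x36, 0xde, 0x92, 0x97, 0xb9, 0xb9, 0xa9]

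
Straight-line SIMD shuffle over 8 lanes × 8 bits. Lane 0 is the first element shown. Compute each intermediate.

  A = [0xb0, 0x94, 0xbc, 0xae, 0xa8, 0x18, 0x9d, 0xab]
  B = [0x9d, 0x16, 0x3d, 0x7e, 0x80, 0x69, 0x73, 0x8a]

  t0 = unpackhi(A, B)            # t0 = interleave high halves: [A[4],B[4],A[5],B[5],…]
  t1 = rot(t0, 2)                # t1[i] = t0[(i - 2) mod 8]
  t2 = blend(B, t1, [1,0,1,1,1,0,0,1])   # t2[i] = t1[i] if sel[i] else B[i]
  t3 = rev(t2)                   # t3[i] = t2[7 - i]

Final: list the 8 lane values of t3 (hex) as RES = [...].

t0 = [0xa8, 0x80, 0x18, 0x69, 0x9d, 0x73, 0xab, 0x8a]
t1 = [0xab, 0x8a, 0xa8, 0x80, 0x18, 0x69, 0x9d, 0x73]
t2 = [0xab, 0x16, 0xa8, 0x80, 0x18, 0x69, 0x73, 0x73]
t3 = [0x73, 0x73, 0x69, 0x18, 0x80, 0xa8, 0x16, 0xab]

RES = [0x73, 0x73, 0x69, 0x18, 0x80, 0xa8, 0x16, 0xab]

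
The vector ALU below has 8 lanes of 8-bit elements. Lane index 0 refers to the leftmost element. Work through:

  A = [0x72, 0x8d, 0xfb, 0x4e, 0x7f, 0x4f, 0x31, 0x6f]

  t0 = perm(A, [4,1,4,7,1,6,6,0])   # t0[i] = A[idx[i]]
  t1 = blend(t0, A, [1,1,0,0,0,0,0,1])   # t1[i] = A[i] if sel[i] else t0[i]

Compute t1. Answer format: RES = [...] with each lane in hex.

t0 = [0x7f, 0x8d, 0x7f, 0x6f, 0x8d, 0x31, 0x31, 0x72]
t1 = [0x72, 0x8d, 0x7f, 0x6f, 0x8d, 0x31, 0x31, 0x6f]

RES = [ 0x72  0x8d  0x7f  0x6f  0x8d  0x31  0x31  0x6f ]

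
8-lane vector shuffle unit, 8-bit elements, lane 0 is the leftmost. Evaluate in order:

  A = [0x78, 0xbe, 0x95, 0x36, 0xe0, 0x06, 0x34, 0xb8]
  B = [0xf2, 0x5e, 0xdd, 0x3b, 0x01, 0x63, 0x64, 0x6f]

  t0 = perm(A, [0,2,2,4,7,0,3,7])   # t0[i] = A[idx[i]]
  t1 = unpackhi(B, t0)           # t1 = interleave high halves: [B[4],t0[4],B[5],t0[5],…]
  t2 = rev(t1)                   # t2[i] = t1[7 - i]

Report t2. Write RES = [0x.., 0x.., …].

RES = [0xb8, 0x6f, 0x36, 0x64, 0x78, 0x63, 0xb8, 0x01]

t0 = [0x78, 0x95, 0x95, 0xe0, 0xb8, 0x78, 0x36, 0xb8]
t1 = [0x01, 0xb8, 0x63, 0x78, 0x64, 0x36, 0x6f, 0xb8]
t2 = [0xb8, 0x6f, 0x36, 0x64, 0x78, 0x63, 0xb8, 0x01]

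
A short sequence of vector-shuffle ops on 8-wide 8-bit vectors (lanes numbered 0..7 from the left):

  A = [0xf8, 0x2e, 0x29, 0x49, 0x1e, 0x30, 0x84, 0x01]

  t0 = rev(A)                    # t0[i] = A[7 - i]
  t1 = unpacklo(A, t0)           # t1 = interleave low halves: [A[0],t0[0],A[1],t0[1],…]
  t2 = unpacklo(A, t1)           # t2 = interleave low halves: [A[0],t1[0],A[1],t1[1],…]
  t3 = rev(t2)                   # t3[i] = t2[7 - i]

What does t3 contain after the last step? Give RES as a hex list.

→ t0 |01|84|30|1e|49|29|2e|f8|
→ t1 |f8|01|2e|84|29|30|49|1e|
→ t2 |f8|f8|2e|01|29|2e|49|84|
→ t3 |84|49|2e|29|01|2e|f8|f8|

RES = [ 0x84  0x49  0x2e  0x29  0x01  0x2e  0xf8  0xf8 ]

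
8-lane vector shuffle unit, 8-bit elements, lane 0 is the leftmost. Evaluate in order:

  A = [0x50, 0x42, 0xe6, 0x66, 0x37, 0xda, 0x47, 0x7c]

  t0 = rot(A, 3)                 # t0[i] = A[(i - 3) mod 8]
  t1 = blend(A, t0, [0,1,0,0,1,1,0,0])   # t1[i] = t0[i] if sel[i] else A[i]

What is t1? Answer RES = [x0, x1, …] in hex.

→ t0 |da|47|7c|50|42|e6|66|37|
→ t1 |50|47|e6|66|42|e6|47|7c|

RES = [ 0x50  0x47  0xe6  0x66  0x42  0xe6  0x47  0x7c ]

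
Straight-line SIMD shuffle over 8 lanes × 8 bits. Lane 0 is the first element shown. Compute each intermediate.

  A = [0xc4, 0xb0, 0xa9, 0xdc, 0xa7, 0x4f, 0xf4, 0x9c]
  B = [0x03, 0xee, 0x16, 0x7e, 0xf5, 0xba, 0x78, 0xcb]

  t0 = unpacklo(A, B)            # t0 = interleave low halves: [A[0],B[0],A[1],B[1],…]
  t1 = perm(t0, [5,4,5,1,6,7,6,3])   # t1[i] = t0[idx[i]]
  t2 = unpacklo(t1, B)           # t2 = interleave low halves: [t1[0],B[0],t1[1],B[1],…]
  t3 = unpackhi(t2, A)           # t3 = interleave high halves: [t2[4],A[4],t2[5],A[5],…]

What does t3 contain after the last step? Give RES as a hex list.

RES = [ 0x16  0xa7  0x16  0x4f  0x03  0xf4  0x7e  0x9c ]

t0 = [0xc4, 0x03, 0xb0, 0xee, 0xa9, 0x16, 0xdc, 0x7e]
t1 = [0x16, 0xa9, 0x16, 0x03, 0xdc, 0x7e, 0xdc, 0xee]
t2 = [0x16, 0x03, 0xa9, 0xee, 0x16, 0x16, 0x03, 0x7e]
t3 = [0x16, 0xa7, 0x16, 0x4f, 0x03, 0xf4, 0x7e, 0x9c]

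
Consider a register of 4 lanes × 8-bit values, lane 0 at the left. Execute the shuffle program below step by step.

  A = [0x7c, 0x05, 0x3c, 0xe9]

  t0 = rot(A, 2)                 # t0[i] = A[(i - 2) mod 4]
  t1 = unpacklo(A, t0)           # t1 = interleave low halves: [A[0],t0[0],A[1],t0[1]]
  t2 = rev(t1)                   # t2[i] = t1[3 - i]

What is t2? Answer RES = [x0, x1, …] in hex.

  t0: 3c e9 7c 05
  t1: 7c 3c 05 e9
  t2: e9 05 3c 7c

RES = [ 0xe9  0x05  0x3c  0x7c ]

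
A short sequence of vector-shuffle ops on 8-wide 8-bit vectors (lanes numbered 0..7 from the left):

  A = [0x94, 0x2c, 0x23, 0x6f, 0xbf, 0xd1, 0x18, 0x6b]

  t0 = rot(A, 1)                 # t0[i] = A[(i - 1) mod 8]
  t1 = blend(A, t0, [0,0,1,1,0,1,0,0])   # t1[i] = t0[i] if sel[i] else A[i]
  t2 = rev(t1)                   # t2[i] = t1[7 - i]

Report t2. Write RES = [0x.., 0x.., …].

  t0: 6b 94 2c 23 6f bf d1 18
  t1: 94 2c 2c 23 bf bf 18 6b
  t2: 6b 18 bf bf 23 2c 2c 94

RES = [ 0x6b  0x18  0xbf  0xbf  0x23  0x2c  0x2c  0x94 ]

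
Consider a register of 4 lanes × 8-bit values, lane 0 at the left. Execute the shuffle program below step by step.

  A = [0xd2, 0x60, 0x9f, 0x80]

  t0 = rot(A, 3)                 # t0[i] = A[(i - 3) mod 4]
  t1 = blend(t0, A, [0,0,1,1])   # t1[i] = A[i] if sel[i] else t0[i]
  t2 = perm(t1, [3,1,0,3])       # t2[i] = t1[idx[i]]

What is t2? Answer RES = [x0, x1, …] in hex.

RES = [0x80, 0x9f, 0x60, 0x80]

t0 = [0x60, 0x9f, 0x80, 0xd2]
t1 = [0x60, 0x9f, 0x9f, 0x80]
t2 = [0x80, 0x9f, 0x60, 0x80]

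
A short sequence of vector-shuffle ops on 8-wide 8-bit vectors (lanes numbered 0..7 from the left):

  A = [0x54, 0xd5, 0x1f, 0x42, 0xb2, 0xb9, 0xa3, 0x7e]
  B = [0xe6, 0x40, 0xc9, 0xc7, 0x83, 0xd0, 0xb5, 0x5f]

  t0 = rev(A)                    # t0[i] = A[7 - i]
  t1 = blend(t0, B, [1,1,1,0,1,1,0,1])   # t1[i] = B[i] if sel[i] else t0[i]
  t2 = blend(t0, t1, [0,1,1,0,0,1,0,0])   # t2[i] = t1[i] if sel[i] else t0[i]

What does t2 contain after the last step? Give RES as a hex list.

t0 = [0x7e, 0xa3, 0xb9, 0xb2, 0x42, 0x1f, 0xd5, 0x54]
t1 = [0xe6, 0x40, 0xc9, 0xb2, 0x83, 0xd0, 0xd5, 0x5f]
t2 = [0x7e, 0x40, 0xc9, 0xb2, 0x42, 0xd0, 0xd5, 0x54]

RES = [ 0x7e  0x40  0xc9  0xb2  0x42  0xd0  0xd5  0x54 ]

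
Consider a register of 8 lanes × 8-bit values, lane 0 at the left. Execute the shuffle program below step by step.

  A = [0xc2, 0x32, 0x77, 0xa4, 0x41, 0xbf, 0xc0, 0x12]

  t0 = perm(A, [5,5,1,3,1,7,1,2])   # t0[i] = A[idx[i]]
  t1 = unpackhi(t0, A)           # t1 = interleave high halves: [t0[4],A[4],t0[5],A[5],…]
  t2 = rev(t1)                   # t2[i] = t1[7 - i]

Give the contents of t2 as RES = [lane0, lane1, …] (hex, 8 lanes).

RES = [ 0x12  0x77  0xc0  0x32  0xbf  0x12  0x41  0x32 ]

t0 = [0xbf, 0xbf, 0x32, 0xa4, 0x32, 0x12, 0x32, 0x77]
t1 = [0x32, 0x41, 0x12, 0xbf, 0x32, 0xc0, 0x77, 0x12]
t2 = [0x12, 0x77, 0xc0, 0x32, 0xbf, 0x12, 0x41, 0x32]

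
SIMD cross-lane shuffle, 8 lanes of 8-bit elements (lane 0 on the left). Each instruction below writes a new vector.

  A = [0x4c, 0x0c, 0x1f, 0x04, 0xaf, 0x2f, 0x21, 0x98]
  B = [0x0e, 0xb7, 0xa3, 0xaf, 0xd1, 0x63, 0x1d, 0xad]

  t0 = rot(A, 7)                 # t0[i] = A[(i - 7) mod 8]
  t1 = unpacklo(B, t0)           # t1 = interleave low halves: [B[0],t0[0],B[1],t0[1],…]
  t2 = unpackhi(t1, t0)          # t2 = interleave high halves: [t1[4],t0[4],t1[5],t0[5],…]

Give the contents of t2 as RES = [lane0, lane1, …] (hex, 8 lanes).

RES = [ 0xa3  0x2f  0x04  0x21  0xaf  0x98  0xaf  0x4c ]

  t0: 0c 1f 04 af 2f 21 98 4c
  t1: 0e 0c b7 1f a3 04 af af
  t2: a3 2f 04 21 af 98 af 4c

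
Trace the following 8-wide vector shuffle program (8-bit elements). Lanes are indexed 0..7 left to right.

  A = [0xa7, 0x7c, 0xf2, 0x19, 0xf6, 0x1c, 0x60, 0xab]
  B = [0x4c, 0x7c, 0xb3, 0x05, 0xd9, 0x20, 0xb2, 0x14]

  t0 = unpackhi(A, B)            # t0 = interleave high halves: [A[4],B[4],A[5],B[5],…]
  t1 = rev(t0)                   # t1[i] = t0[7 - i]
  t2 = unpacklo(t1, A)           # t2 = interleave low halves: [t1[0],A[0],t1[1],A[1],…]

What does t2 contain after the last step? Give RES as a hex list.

→ t0 |f6|d9|1c|20|60|b2|ab|14|
→ t1 |14|ab|b2|60|20|1c|d9|f6|
→ t2 |14|a7|ab|7c|b2|f2|60|19|

RES = [0x14, 0xa7, 0xab, 0x7c, 0xb2, 0xf2, 0x60, 0x19]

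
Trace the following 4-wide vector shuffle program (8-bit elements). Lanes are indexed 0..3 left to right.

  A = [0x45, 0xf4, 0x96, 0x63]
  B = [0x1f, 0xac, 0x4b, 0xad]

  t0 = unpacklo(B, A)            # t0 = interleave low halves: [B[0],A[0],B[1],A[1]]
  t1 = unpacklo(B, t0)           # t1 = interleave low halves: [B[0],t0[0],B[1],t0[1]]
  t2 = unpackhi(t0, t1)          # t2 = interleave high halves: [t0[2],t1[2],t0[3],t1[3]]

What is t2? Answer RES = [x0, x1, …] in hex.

  t0: 1f 45 ac f4
  t1: 1f 1f ac 45
  t2: ac ac f4 45

RES = [ 0xac  0xac  0xf4  0x45 ]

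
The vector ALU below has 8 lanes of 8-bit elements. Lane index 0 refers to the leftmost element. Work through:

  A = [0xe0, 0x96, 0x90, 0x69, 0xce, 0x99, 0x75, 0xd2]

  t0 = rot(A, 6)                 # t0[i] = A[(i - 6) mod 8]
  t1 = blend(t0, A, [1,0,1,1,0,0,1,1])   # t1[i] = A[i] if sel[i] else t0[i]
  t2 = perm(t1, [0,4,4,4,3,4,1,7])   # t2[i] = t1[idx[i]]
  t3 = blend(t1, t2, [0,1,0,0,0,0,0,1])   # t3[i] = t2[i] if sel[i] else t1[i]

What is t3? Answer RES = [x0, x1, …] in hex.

RES = [0xe0, 0x75, 0x90, 0x69, 0x75, 0xd2, 0x75, 0xd2]

t0 = [0x90, 0x69, 0xce, 0x99, 0x75, 0xd2, 0xe0, 0x96]
t1 = [0xe0, 0x69, 0x90, 0x69, 0x75, 0xd2, 0x75, 0xd2]
t2 = [0xe0, 0x75, 0x75, 0x75, 0x69, 0x75, 0x69, 0xd2]
t3 = [0xe0, 0x75, 0x90, 0x69, 0x75, 0xd2, 0x75, 0xd2]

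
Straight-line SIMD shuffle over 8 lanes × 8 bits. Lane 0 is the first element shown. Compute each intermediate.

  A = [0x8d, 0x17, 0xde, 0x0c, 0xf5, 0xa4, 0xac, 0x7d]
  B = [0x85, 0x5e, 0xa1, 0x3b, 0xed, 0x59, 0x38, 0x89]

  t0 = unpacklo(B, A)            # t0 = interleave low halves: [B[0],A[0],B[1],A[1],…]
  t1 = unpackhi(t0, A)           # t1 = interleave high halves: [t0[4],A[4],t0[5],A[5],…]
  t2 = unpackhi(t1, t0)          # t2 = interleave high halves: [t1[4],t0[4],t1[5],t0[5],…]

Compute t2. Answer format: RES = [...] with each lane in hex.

→ t0 |85|8d|5e|17|a1|de|3b|0c|
→ t1 |a1|f5|de|a4|3b|ac|0c|7d|
→ t2 |3b|a1|ac|de|0c|3b|7d|0c|

RES = [ 0x3b  0xa1  0xac  0xde  0x0c  0x3b  0x7d  0x0c ]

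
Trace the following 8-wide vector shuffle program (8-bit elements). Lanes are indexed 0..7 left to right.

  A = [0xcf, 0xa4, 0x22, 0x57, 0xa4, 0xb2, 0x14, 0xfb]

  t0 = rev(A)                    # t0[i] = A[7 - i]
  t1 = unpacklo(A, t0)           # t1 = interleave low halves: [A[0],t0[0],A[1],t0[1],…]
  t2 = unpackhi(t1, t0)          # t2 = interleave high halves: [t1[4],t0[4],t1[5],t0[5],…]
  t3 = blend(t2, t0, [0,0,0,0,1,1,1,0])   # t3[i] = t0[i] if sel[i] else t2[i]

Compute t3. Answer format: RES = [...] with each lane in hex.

t0 = [0xfb, 0x14, 0xb2, 0xa4, 0x57, 0x22, 0xa4, 0xcf]
t1 = [0xcf, 0xfb, 0xa4, 0x14, 0x22, 0xb2, 0x57, 0xa4]
t2 = [0x22, 0x57, 0xb2, 0x22, 0x57, 0xa4, 0xa4, 0xcf]
t3 = [0x22, 0x57, 0xb2, 0x22, 0x57, 0x22, 0xa4, 0xcf]

RES = [ 0x22  0x57  0xb2  0x22  0x57  0x22  0xa4  0xcf ]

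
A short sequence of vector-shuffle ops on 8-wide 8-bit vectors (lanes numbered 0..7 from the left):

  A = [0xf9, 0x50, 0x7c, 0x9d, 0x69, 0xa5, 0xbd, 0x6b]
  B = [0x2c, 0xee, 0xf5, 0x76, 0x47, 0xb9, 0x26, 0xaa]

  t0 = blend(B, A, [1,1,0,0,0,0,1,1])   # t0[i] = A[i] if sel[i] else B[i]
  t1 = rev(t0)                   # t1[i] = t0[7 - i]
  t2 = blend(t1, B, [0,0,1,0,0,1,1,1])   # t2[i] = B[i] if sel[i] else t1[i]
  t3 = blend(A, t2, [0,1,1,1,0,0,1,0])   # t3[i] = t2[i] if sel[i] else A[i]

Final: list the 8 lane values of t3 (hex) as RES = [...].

RES = [ 0xf9  0xbd  0xf5  0x47  0x69  0xa5  0x26  0x6b ]

t0 = [0xf9, 0x50, 0xf5, 0x76, 0x47, 0xb9, 0xbd, 0x6b]
t1 = [0x6b, 0xbd, 0xb9, 0x47, 0x76, 0xf5, 0x50, 0xf9]
t2 = [0x6b, 0xbd, 0xf5, 0x47, 0x76, 0xb9, 0x26, 0xaa]
t3 = [0xf9, 0xbd, 0xf5, 0x47, 0x69, 0xa5, 0x26, 0x6b]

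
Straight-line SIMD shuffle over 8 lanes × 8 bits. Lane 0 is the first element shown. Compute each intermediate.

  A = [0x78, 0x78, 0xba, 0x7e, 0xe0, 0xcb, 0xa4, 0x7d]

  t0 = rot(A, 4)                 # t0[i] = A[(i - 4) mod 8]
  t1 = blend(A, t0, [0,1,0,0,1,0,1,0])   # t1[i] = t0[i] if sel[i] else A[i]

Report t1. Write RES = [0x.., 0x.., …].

RES = [ 0x78  0xcb  0xba  0x7e  0x78  0xcb  0xba  0x7d ]

  t0: e0 cb a4 7d 78 78 ba 7e
  t1: 78 cb ba 7e 78 cb ba 7d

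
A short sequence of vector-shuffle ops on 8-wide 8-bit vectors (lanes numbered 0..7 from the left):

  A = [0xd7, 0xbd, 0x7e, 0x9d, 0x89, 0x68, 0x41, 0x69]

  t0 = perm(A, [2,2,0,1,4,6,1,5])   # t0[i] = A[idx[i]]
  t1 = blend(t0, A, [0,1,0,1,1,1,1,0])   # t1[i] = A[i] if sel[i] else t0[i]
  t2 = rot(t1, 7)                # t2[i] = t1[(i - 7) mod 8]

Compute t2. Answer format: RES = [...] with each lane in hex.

t0 = [0x7e, 0x7e, 0xd7, 0xbd, 0x89, 0x41, 0xbd, 0x68]
t1 = [0x7e, 0xbd, 0xd7, 0x9d, 0x89, 0x68, 0x41, 0x68]
t2 = [0xbd, 0xd7, 0x9d, 0x89, 0x68, 0x41, 0x68, 0x7e]

RES = [ 0xbd  0xd7  0x9d  0x89  0x68  0x41  0x68  0x7e ]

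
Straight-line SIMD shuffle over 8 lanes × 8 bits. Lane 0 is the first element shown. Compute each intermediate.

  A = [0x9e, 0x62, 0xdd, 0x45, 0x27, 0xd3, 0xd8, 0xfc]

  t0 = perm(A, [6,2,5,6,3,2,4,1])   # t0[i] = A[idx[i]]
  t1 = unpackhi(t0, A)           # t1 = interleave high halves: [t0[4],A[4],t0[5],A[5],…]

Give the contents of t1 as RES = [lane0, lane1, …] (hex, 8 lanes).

t0 = [0xd8, 0xdd, 0xd3, 0xd8, 0x45, 0xdd, 0x27, 0x62]
t1 = [0x45, 0x27, 0xdd, 0xd3, 0x27, 0xd8, 0x62, 0xfc]

RES = [0x45, 0x27, 0xdd, 0xd3, 0x27, 0xd8, 0x62, 0xfc]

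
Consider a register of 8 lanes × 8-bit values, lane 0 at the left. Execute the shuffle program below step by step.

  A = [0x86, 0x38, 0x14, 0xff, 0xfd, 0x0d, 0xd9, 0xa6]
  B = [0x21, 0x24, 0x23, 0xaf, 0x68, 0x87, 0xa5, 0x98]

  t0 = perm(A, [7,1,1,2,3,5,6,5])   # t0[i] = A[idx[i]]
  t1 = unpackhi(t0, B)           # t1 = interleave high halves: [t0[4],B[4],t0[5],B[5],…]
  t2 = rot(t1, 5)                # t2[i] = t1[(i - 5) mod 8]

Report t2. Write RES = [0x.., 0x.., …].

RES = [ 0x87  0xd9  0xa5  0x0d  0x98  0xff  0x68  0x0d ]

t0 = [0xa6, 0x38, 0x38, 0x14, 0xff, 0x0d, 0xd9, 0x0d]
t1 = [0xff, 0x68, 0x0d, 0x87, 0xd9, 0xa5, 0x0d, 0x98]
t2 = [0x87, 0xd9, 0xa5, 0x0d, 0x98, 0xff, 0x68, 0x0d]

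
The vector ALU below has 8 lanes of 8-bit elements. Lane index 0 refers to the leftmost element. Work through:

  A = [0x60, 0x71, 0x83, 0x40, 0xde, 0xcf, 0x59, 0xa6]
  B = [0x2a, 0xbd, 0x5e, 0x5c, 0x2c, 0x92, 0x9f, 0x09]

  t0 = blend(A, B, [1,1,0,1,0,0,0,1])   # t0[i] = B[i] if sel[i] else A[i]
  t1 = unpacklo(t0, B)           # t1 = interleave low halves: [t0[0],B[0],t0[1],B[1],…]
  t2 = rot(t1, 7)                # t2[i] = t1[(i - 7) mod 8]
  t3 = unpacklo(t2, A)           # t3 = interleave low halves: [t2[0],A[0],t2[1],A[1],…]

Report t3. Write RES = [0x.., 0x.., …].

t0 = [0x2a, 0xbd, 0x83, 0x5c, 0xde, 0xcf, 0x59, 0x09]
t1 = [0x2a, 0x2a, 0xbd, 0xbd, 0x83, 0x5e, 0x5c, 0x5c]
t2 = [0x2a, 0xbd, 0xbd, 0x83, 0x5e, 0x5c, 0x5c, 0x2a]
t3 = [0x2a, 0x60, 0xbd, 0x71, 0xbd, 0x83, 0x83, 0x40]

RES = [ 0x2a  0x60  0xbd  0x71  0xbd  0x83  0x83  0x40 ]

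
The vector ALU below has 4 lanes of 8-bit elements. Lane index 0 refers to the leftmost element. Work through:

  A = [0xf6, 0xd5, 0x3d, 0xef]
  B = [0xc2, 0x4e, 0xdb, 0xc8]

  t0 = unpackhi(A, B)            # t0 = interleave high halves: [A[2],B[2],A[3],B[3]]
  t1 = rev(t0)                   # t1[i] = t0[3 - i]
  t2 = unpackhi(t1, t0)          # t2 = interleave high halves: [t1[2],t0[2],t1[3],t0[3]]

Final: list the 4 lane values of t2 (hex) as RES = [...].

RES = [ 0xdb  0xef  0x3d  0xc8 ]

t0 = [0x3d, 0xdb, 0xef, 0xc8]
t1 = [0xc8, 0xef, 0xdb, 0x3d]
t2 = [0xdb, 0xef, 0x3d, 0xc8]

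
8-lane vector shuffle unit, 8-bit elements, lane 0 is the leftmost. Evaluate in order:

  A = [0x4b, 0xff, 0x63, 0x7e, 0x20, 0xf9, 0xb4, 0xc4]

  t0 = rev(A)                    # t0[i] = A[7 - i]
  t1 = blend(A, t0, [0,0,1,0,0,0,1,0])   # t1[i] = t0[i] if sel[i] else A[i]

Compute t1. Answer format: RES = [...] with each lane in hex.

RES = [ 0x4b  0xff  0xf9  0x7e  0x20  0xf9  0xff  0xc4 ]

t0 = [0xc4, 0xb4, 0xf9, 0x20, 0x7e, 0x63, 0xff, 0x4b]
t1 = [0x4b, 0xff, 0xf9, 0x7e, 0x20, 0xf9, 0xff, 0xc4]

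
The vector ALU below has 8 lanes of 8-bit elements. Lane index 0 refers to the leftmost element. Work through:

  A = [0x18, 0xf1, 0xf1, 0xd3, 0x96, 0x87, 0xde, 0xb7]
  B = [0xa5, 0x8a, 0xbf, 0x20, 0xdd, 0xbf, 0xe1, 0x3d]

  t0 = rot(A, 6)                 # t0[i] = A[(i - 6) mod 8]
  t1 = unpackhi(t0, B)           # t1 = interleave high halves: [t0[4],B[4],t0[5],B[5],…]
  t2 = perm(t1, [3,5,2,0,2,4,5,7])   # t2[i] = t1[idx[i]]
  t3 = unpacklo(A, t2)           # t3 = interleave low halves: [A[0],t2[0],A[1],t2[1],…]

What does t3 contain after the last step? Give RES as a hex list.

t0 = [0xf1, 0xd3, 0x96, 0x87, 0xde, 0xb7, 0x18, 0xf1]
t1 = [0xde, 0xdd, 0xb7, 0xbf, 0x18, 0xe1, 0xf1, 0x3d]
t2 = [0xbf, 0xe1, 0xb7, 0xde, 0xb7, 0x18, 0xe1, 0x3d]
t3 = [0x18, 0xbf, 0xf1, 0xe1, 0xf1, 0xb7, 0xd3, 0xde]

RES = [0x18, 0xbf, 0xf1, 0xe1, 0xf1, 0xb7, 0xd3, 0xde]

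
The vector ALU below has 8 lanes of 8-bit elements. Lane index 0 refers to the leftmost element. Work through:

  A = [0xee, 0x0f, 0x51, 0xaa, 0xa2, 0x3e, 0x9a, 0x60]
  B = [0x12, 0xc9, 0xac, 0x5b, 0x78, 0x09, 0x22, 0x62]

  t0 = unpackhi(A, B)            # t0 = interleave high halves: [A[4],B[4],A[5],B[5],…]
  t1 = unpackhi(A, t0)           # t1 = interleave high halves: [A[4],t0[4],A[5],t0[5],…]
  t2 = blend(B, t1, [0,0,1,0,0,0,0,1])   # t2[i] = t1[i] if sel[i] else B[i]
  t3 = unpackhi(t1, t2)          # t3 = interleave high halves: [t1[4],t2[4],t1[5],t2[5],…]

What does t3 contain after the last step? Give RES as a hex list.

  t0: a2 78 3e 09 9a 22 60 62
  t1: a2 9a 3e 22 9a 60 60 62
  t2: 12 c9 3e 5b 78 09 22 62
  t3: 9a 78 60 09 60 22 62 62

RES = [ 0x9a  0x78  0x60  0x09  0x60  0x22  0x62  0x62 ]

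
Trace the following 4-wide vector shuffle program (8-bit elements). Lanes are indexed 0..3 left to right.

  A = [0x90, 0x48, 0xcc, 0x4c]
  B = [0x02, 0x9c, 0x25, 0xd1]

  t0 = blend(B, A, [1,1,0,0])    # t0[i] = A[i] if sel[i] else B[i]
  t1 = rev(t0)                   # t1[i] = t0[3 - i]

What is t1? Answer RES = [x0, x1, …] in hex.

RES = [0xd1, 0x25, 0x48, 0x90]

  t0: 90 48 25 d1
  t1: d1 25 48 90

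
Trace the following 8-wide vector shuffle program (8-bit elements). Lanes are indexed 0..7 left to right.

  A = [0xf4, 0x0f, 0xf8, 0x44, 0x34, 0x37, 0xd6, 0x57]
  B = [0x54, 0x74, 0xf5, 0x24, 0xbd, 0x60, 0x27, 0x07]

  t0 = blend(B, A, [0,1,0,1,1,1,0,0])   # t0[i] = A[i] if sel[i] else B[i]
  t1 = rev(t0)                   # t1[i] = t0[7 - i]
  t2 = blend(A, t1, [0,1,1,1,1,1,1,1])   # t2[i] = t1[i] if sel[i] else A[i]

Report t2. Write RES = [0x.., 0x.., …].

  t0: 54 0f f5 44 34 37 27 07
  t1: 07 27 37 34 44 f5 0f 54
  t2: f4 27 37 34 44 f5 0f 54

RES = [0xf4, 0x27, 0x37, 0x34, 0x44, 0xf5, 0x0f, 0x54]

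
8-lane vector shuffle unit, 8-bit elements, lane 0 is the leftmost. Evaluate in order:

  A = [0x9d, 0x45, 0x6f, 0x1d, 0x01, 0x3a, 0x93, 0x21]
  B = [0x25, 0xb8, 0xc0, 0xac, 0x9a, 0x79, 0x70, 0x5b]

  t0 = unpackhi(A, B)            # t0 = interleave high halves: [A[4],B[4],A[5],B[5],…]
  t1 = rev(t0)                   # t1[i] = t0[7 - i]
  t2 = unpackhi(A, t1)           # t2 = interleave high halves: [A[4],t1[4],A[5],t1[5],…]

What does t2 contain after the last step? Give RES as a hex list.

RES = [ 0x01  0x79  0x3a  0x3a  0x93  0x9a  0x21  0x01 ]

→ t0 |01|9a|3a|79|93|70|21|5b|
→ t1 |5b|21|70|93|79|3a|9a|01|
→ t2 |01|79|3a|3a|93|9a|21|01|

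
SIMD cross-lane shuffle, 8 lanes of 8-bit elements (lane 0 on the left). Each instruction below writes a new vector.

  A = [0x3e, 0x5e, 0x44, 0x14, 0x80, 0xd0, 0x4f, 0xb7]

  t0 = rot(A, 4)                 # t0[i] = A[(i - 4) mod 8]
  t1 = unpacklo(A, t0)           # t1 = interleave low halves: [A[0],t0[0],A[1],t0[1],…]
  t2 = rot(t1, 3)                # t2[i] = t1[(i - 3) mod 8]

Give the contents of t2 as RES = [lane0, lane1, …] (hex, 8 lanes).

t0 = [0x80, 0xd0, 0x4f, 0xb7, 0x3e, 0x5e, 0x44, 0x14]
t1 = [0x3e, 0x80, 0x5e, 0xd0, 0x44, 0x4f, 0x14, 0xb7]
t2 = [0x4f, 0x14, 0xb7, 0x3e, 0x80, 0x5e, 0xd0, 0x44]

RES = [0x4f, 0x14, 0xb7, 0x3e, 0x80, 0x5e, 0xd0, 0x44]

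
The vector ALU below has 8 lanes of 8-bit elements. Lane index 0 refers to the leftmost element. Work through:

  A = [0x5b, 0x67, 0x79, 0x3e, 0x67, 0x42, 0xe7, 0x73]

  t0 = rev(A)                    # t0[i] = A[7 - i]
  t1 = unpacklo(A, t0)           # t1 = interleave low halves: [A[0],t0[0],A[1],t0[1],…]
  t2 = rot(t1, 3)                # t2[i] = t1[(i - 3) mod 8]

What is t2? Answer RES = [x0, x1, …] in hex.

RES = [ 0x42  0x3e  0x67  0x5b  0x73  0x67  0xe7  0x79 ]

  t0: 73 e7 42 67 3e 79 67 5b
  t1: 5b 73 67 e7 79 42 3e 67
  t2: 42 3e 67 5b 73 67 e7 79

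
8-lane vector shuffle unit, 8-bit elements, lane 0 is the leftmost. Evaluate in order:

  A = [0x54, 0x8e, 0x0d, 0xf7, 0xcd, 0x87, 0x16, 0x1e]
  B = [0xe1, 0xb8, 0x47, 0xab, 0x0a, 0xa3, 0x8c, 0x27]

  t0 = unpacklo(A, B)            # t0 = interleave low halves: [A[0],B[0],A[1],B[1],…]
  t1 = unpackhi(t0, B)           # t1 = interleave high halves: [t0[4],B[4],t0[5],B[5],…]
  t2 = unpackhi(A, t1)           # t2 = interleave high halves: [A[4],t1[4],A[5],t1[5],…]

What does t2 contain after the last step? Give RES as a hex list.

RES = [0xcd, 0xf7, 0x87, 0x8c, 0x16, 0xab, 0x1e, 0x27]

  t0: 54 e1 8e b8 0d 47 f7 ab
  t1: 0d 0a 47 a3 f7 8c ab 27
  t2: cd f7 87 8c 16 ab 1e 27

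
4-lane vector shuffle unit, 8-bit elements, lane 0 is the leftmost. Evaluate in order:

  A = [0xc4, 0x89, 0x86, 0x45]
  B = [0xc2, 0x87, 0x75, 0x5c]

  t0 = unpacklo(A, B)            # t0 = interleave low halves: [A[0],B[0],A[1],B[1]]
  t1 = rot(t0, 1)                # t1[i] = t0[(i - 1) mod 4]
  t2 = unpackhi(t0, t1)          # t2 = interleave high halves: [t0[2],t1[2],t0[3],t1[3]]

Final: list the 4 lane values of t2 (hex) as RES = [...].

RES = [ 0x89  0xc2  0x87  0x89 ]

  t0: c4 c2 89 87
  t1: 87 c4 c2 89
  t2: 89 c2 87 89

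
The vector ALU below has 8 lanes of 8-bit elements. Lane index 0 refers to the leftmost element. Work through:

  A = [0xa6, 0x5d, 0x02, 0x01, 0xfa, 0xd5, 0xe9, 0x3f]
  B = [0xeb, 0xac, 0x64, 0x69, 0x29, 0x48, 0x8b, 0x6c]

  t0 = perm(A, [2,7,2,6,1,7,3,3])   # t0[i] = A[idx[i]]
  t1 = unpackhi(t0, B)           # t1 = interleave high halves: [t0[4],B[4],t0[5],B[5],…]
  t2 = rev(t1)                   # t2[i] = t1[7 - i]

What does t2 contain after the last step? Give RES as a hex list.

t0 = [0x02, 0x3f, 0x02, 0xe9, 0x5d, 0x3f, 0x01, 0x01]
t1 = [0x5d, 0x29, 0x3f, 0x48, 0x01, 0x8b, 0x01, 0x6c]
t2 = [0x6c, 0x01, 0x8b, 0x01, 0x48, 0x3f, 0x29, 0x5d]

RES = [0x6c, 0x01, 0x8b, 0x01, 0x48, 0x3f, 0x29, 0x5d]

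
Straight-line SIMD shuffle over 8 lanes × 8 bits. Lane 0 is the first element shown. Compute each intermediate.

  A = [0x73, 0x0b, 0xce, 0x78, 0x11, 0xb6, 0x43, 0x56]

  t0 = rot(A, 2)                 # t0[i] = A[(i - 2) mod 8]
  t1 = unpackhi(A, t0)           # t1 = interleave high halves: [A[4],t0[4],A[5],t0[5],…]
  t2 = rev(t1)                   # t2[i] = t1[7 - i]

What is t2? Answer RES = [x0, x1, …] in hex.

RES = [ 0xb6  0x56  0x11  0x43  0x78  0xb6  0xce  0x11 ]

  t0: 43 56 73 0b ce 78 11 b6
  t1: 11 ce b6 78 43 11 56 b6
  t2: b6 56 11 43 78 b6 ce 11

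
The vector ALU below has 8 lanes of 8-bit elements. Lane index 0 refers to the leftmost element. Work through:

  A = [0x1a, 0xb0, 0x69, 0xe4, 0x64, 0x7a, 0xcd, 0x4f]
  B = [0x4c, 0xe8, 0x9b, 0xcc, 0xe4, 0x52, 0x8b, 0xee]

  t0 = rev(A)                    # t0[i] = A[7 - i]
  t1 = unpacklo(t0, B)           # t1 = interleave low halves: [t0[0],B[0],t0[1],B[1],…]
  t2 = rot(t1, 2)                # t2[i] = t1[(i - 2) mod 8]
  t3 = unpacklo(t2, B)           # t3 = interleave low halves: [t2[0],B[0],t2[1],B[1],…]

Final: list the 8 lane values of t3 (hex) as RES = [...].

t0 = [0x4f, 0xcd, 0x7a, 0x64, 0xe4, 0x69, 0xb0, 0x1a]
t1 = [0x4f, 0x4c, 0xcd, 0xe8, 0x7a, 0x9b, 0x64, 0xcc]
t2 = [0x64, 0xcc, 0x4f, 0x4c, 0xcd, 0xe8, 0x7a, 0x9b]
t3 = [0x64, 0x4c, 0xcc, 0xe8, 0x4f, 0x9b, 0x4c, 0xcc]

RES = [0x64, 0x4c, 0xcc, 0xe8, 0x4f, 0x9b, 0x4c, 0xcc]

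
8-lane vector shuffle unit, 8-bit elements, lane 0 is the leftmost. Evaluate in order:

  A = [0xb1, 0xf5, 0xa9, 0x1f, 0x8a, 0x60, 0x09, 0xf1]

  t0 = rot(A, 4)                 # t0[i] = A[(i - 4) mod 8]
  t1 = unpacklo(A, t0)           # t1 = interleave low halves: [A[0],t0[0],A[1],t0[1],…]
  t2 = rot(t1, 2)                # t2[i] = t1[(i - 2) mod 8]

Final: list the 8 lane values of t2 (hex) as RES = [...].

RES = [ 0x1f  0xf1  0xb1  0x8a  0xf5  0x60  0xa9  0x09 ]

  t0: 8a 60 09 f1 b1 f5 a9 1f
  t1: b1 8a f5 60 a9 09 1f f1
  t2: 1f f1 b1 8a f5 60 a9 09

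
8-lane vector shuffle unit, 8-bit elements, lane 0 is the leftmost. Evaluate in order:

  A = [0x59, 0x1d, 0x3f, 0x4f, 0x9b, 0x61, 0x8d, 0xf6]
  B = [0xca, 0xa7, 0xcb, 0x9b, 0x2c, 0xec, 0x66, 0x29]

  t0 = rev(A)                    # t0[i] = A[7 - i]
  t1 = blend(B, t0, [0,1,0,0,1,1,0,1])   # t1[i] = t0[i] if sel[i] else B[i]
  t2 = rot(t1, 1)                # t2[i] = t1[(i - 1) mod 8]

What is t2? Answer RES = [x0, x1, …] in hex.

RES = [ 0x59  0xca  0x8d  0xcb  0x9b  0x4f  0x3f  0x66 ]

→ t0 |f6|8d|61|9b|4f|3f|1d|59|
→ t1 |ca|8d|cb|9b|4f|3f|66|59|
→ t2 |59|ca|8d|cb|9b|4f|3f|66|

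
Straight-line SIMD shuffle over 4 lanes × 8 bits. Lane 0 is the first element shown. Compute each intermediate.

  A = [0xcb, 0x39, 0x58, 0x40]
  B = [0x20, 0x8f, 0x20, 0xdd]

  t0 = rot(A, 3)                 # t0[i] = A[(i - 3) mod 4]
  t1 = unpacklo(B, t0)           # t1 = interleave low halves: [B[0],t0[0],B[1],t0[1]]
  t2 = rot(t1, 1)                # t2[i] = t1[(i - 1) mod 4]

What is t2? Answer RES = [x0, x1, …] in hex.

RES = [0x58, 0x20, 0x39, 0x8f]

→ t0 |39|58|40|cb|
→ t1 |20|39|8f|58|
→ t2 |58|20|39|8f|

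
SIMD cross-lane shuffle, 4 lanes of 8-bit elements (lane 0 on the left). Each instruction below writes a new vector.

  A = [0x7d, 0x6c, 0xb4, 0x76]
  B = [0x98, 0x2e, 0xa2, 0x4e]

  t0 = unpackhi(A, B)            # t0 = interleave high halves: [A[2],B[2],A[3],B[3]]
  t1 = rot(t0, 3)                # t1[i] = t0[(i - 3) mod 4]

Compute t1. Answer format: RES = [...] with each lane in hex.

RES = [0xa2, 0x76, 0x4e, 0xb4]

→ t0 |b4|a2|76|4e|
→ t1 |a2|76|4e|b4|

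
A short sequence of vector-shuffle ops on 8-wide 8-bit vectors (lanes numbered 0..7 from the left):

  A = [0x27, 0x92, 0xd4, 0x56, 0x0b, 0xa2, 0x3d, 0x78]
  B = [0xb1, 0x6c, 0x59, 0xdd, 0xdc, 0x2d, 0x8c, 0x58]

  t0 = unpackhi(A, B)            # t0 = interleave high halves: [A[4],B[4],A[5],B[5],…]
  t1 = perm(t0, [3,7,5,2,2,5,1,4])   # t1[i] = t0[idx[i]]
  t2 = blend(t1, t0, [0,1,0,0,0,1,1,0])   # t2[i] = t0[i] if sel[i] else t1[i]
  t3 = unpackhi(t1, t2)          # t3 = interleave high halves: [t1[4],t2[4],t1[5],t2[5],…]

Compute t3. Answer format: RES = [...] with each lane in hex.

RES = [0xa2, 0xa2, 0x8c, 0x8c, 0xdc, 0x78, 0x3d, 0x3d]

t0 = [0x0b, 0xdc, 0xa2, 0x2d, 0x3d, 0x8c, 0x78, 0x58]
t1 = [0x2d, 0x58, 0x8c, 0xa2, 0xa2, 0x8c, 0xdc, 0x3d]
t2 = [0x2d, 0xdc, 0x8c, 0xa2, 0xa2, 0x8c, 0x78, 0x3d]
t3 = [0xa2, 0xa2, 0x8c, 0x8c, 0xdc, 0x78, 0x3d, 0x3d]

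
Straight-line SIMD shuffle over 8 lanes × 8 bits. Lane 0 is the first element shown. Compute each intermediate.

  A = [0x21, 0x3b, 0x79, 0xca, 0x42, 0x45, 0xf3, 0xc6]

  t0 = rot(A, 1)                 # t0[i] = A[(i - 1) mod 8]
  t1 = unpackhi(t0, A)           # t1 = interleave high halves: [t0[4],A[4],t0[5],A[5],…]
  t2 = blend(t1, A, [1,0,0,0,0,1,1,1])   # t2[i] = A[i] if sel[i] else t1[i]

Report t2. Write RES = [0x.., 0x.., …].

RES = [ 0x21  0x42  0x42  0x45  0x45  0x45  0xf3  0xc6 ]

  t0: c6 21 3b 79 ca 42 45 f3
  t1: ca 42 42 45 45 f3 f3 c6
  t2: 21 42 42 45 45 45 f3 c6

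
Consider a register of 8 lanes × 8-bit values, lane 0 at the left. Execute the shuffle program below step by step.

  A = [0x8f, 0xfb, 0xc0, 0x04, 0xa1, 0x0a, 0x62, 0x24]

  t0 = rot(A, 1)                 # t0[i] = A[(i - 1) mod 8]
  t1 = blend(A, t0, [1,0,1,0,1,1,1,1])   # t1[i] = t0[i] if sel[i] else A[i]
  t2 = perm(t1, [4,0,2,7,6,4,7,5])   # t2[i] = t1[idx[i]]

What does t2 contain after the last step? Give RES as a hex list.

→ t0 |24|8f|fb|c0|04|a1|0a|62|
→ t1 |24|fb|fb|04|04|a1|0a|62|
→ t2 |04|24|fb|62|0a|04|62|a1|

RES = [ 0x04  0x24  0xfb  0x62  0x0a  0x04  0x62  0xa1 ]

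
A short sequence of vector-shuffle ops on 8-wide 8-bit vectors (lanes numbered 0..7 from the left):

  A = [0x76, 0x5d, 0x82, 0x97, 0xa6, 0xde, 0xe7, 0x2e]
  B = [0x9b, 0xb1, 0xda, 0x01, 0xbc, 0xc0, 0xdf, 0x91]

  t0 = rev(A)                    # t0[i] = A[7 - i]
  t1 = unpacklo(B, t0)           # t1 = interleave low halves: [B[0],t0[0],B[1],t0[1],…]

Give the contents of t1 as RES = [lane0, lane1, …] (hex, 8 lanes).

RES = [0x9b, 0x2e, 0xb1, 0xe7, 0xda, 0xde, 0x01, 0xa6]

t0 = [0x2e, 0xe7, 0xde, 0xa6, 0x97, 0x82, 0x5d, 0x76]
t1 = [0x9b, 0x2e, 0xb1, 0xe7, 0xda, 0xde, 0x01, 0xa6]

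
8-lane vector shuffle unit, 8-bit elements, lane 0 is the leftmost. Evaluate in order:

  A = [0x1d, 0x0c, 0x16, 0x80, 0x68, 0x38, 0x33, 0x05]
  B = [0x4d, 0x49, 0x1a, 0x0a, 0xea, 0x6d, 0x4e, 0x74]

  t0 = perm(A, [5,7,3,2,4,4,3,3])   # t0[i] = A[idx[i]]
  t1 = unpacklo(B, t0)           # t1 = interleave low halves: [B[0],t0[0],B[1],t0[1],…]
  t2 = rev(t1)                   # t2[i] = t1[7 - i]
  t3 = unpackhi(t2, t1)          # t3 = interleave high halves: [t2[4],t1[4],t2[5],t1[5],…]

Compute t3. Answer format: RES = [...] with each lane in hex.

→ t0 |38|05|80|16|68|68|80|80|
→ t1 |4d|38|49|05|1a|80|0a|16|
→ t2 |16|0a|80|1a|05|49|38|4d|
→ t3 |05|1a|49|80|38|0a|4d|16|

RES = [ 0x05  0x1a  0x49  0x80  0x38  0x0a  0x4d  0x16 ]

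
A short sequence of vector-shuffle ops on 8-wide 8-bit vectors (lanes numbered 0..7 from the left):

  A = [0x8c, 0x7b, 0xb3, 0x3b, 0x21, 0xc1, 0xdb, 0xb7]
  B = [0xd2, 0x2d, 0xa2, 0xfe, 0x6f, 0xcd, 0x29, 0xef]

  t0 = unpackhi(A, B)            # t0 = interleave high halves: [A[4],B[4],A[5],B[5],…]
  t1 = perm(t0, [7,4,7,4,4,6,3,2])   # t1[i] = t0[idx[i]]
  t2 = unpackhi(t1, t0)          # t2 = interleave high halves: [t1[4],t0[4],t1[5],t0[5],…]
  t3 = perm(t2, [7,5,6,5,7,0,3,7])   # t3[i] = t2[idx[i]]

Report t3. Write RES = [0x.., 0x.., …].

t0 = [0x21, 0x6f, 0xc1, 0xcd, 0xdb, 0x29, 0xb7, 0xef]
t1 = [0xef, 0xdb, 0xef, 0xdb, 0xdb, 0xb7, 0xcd, 0xc1]
t2 = [0xdb, 0xdb, 0xb7, 0x29, 0xcd, 0xb7, 0xc1, 0xef]
t3 = [0xef, 0xb7, 0xc1, 0xb7, 0xef, 0xdb, 0x29, 0xef]

RES = [ 0xef  0xb7  0xc1  0xb7  0xef  0xdb  0x29  0xef ]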